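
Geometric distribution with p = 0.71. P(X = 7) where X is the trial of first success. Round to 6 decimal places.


P = (1-p)^(k-1) * p
(1-p)^(k-1) = 0.29^6 ≈ 0.0005948233
P = 0.0005948233 * 0.71 ≈ 0.0004223246

0.000422


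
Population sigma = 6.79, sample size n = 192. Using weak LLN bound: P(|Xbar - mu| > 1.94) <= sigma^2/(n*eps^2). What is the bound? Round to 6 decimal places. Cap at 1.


bound = min(1, sigma^2/(n*eps^2))
sigma^2 = 6.79^2 = 46.1041
n*eps^2 = 192 * 1.94^2 = 192 * 3.7636 = 722.6112
sigma^2/(n*eps^2) = 46.1041 / 722.6112 = 49/768 ≈ 0.06380208

0.063802


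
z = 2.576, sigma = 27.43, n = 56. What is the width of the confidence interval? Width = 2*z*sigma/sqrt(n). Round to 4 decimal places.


width = 2*z*sigma/sqrt(n)
2*z*sigma = 2 * 2.576 * 27.43 = 141.31936
sqrt(56) ≈ 7.483315
width = 141.31936 / 7.483315 ≈ 18.884594

18.8846


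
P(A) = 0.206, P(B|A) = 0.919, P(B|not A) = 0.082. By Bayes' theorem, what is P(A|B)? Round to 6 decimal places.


P(A|B) = P(B|A)*P(A) / P(B), P(B) = P(B|A)*P(A) + P(B|not A)*P(not A)
P(B|A)*P(A) = 0.919 * 0.206 = 0.189314
P(B|not A)*P(not A) = 0.082 * 0.794 = 0.065108
P(B) = 0.189314 + 0.065108 = 0.254422
P(A|B) = 0.189314 / 0.254422 ≈ 0.74409446

0.744094


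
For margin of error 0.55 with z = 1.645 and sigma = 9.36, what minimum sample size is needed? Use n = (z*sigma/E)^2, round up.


z*sigma/E = 1.645 * 9.36 / 0.55 = 38493/1375 ≈ 27.994909
(z*sigma/E)^2 ≈ 783.714935
round up: n = 784

784


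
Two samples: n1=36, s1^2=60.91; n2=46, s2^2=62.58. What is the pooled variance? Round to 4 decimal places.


sp^2 = ((n1-1)*s1^2 + (n2-1)*s2^2)/(n1+n2-2)
(n1-1)*s1^2 = 35 * 60.91 = 2131.85
(n2-1)*s2^2 = 45 * 62.58 = 2816.1
numerator = 2131.85 + 2816.1 = 4947.95
n1+n2-2 = 80
sp^2 = 4947.95 / 80 = 61.849375

61.8494


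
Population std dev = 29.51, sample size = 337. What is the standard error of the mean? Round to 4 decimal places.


SE = sigma / sqrt(n)
sqrt(337) ≈ 18.357560
SE = 29.51 / 18.357560 ≈ 1.607512

1.6075


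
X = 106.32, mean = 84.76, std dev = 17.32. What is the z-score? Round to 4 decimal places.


z = (X - mu) / sigma
X - mu = 106.32 - 84.76 = 21.56
z = 21.56 / 17.32 = 539/433 ≈ 1.244804

1.2448


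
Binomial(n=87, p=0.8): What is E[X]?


E[X] = n*p = 87 * 0.8 = 69.6

69.6


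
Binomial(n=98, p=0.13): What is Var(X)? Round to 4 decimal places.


Var = n*p*(1-p) = 98 * 0.13 * 0.87 = 11.0838

11.0838


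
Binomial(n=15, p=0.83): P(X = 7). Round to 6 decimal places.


P = C(n,k) * p^k * (1-p)^(n-k)
C(15,7) = 6435
p^k = 0.83^7 ≈ 0.2713605
(1-p)^(n-k) = 0.17^8 ≈ 0.0000006975757
P = 6435 * 0.2713605 * 0.0000006975757 ≈ 0.001218

0.001218


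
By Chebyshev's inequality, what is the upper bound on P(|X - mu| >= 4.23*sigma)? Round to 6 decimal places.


P <= 1/k^2
k^2 = 4.23^2 = 17.8929
1/k^2 = 1 / 17.8929 ≈ 0.05588809

0.055888


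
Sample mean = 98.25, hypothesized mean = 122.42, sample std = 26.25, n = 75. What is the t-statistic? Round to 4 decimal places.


t = (xbar - mu0) / (s/sqrt(n))
xbar - mu0 = 98.25 - 122.42 = -24.17
sqrt(75) ≈ 8.66025404
s/sqrt(n) = 26.25 / 8.66025404 ≈ 3.03108891
t = -24.17 / 3.03108891 ≈ -7.974032

-7.9740


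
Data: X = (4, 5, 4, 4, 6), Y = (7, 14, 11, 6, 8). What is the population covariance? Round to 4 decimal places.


Cov = (1/n)*sum((xi-xbar)(yi-ybar))
n = 5, xbar = 23/5 = 4.6, ybar = 46/5 = 9.2
sum((xi-xbar)(yi-ybar)) = 2.4
Cov = 2.4 / 5 = 0.48

0.4800


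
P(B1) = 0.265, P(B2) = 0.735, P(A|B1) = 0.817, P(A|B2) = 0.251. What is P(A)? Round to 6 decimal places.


P(A) = P(A|B1)*P(B1) + P(A|B2)*P(B2)
P(A|B1)*P(B1) = 0.817 * 0.265 = 0.216505
P(A|B2)*P(B2) = 0.251 * 0.735 = 0.184485
P(A) = 0.216505 + 0.184485 = 0.40099

0.400990


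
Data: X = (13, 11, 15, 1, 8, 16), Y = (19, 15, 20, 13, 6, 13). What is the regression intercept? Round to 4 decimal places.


a = ybar - b*xbar, where b = sum((xi-xbar)(yi-ybar)) / sum((xi-xbar)^2)
n = 6, xbar = 64/6 = 32/3 ≈ 10.666667, ybar = 86/6 = 43/3 ≈ 14.333333
Sxy = sum((xi-xbar)(yi-ybar)) = 191/3 ≈ 63.666667
Sxx = sum((xi-xbar)^2) = 460/3 ≈ 153.333333
b = Sxy / Sxx = 191/460 ≈ 0.415217
a = 14.333333 - 0.415217 * 10.666667 = 1139/115 ≈ 9.904348

9.9043


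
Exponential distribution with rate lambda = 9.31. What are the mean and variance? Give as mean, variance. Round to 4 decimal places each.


mean = 1/lam, var = 1/lam^2
mean = 1 / 9.31 = 100/931 ≈ 0.107411
lam^2 = 9.31^2 = 86.6761
var = 1 / 86.6761 ≈ 0.011537

0.1074, 0.0115


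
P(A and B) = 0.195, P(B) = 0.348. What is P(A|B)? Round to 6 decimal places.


P(A|B) = P(A and B) / P(B) = 0.195 / 0.348 = 65/116 ≈ 0.56034483

0.560345


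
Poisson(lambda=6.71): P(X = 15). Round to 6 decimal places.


P = e^(-lam) * lam^k / k!
e^(-6.71) ≈ 0.001218664
lam^k = 6.71^15 ≈ 2516736817796.119278
k! = 15! = 1307674368000
P = 0.001218664 * 2516736817796.119278 / 1307674368000 ≈ 0.002345

0.002345


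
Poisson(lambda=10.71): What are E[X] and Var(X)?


E[X] = Var(X) = lambda = 10.71

10.71, 10.71


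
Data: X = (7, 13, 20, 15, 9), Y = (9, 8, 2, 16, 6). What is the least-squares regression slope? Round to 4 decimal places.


b = sum((xi-xbar)(yi-ybar)) / sum((xi-xbar)^2)
n = 5, xbar = 64/5 = 12.8, ybar = 41/5 = 8.2
Sxy = sum((xi-xbar)(yi-ybar)) = -23.8
Sxx = sum((xi-xbar)^2) = 104.8
b = Sxy / Sxx = -119/524 ≈ -0.227099

-0.2271


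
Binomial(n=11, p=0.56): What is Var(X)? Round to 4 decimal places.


Var = n*p*(1-p) = 11 * 0.56 * 0.44 = 2.7104

2.7104


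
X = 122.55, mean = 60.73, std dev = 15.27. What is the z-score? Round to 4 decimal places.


z = (X - mu) / sigma
X - mu = 122.55 - 60.73 = 61.82
z = 61.82 / 15.27 = 6182/1527 ≈ 4.048461

4.0485


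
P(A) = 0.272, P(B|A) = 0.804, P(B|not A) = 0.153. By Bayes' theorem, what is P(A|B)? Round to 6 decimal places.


P(A|B) = P(B|A)*P(A) / P(B), P(B) = P(B|A)*P(A) + P(B|not A)*P(not A)
P(B|A)*P(A) = 0.804 * 0.272 = 0.218688
P(B|not A)*P(not A) = 0.153 * 0.728 = 0.111384
P(B) = 0.218688 + 0.111384 = 0.330072
P(A|B) = 0.218688 / 0.330072 = 536/809 ≈ 0.66254635

0.662546


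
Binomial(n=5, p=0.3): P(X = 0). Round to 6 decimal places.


P = C(n,k) * p^k * (1-p)^(n-k)
C(5,0) = 1
p^k = 0.3^0 = 1
(1-p)^(n-k) = 0.7^5 = 0.16807
P = 1 * 1 * 0.16807 = 0.16807

0.168070


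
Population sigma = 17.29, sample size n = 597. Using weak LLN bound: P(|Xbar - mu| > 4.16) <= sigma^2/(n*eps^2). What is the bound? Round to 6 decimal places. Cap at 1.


bound = min(1, sigma^2/(n*eps^2))
sigma^2 = 17.29^2 = 298.9441
n*eps^2 = 597 * 4.16^2 = 597 * 17.3056 = 10331.4432
sigma^2/(n*eps^2) = 298.9441 / 10331.4432 ≈ 0.02893537

0.028935


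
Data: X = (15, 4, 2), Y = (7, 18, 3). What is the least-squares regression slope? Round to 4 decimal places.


b = sum((xi-xbar)(yi-ybar)) / sum((xi-xbar)^2)
n = 3, xbar = 21/3 = 7, ybar = 28/3 ≈ 9.333333
Sxy = sum((xi-xbar)(yi-ybar)) = -13
Sxx = sum((xi-xbar)^2) = 98
b = Sxy / Sxx = -13/98 ≈ -0.132653

-0.1327


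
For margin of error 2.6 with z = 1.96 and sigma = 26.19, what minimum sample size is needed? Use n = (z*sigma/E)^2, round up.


z*sigma/E = 1.96 * 26.19 / 2.6 = 128331/6500 ≈ 19.743231
(z*sigma/E)^2 ≈ 389.795161
round up: n = 390

390


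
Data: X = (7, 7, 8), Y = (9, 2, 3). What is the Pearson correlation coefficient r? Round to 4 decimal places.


r = sum((xi-xbar)(yi-ybar)) / sqrt(sum((xi-xbar)^2) * sum((yi-ybar)^2))
n = 3, xbar = 22/3 ≈ 7.333333, ybar = 14/3 ≈ 4.666667
Sxy = sum((xi-xbar)(yi-ybar)) = -5/3 ≈ -1.666667
Sxx = sum((xi-xbar)^2) = 2/3 ≈ 0.666667
Syy = sum((yi-ybar)^2) = 86/3 ≈ 28.666667
sqrt(Sxx*Syy) ≈ 4.371626
r = Sxy / sqrt(Sxx*Syy) = -1.666667 / 4.371626 ≈ -0.381246

-0.3812


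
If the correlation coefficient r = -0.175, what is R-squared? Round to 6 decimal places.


R^2 = r^2 = (-0.175)^2 = 0.030625

0.030625


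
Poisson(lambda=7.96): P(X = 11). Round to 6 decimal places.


P = e^(-lam) * lam^k / k!
e^(-7.96) ≈ 0.0003491531
lam^k = 7.96^11 ≈ 8129123941.437119
k! = 11! = 39916800
P = 0.0003491531 * 8129123941.437119 / 39916800 ≈ 0.071106

0.071106


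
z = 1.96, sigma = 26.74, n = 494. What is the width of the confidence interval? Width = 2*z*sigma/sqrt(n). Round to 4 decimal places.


width = 2*z*sigma/sqrt(n)
2*z*sigma = 2 * 1.96 * 26.74 = 104.8208
sqrt(494) ≈ 22.226111
width = 104.8208 / 22.226111 ≈ 4.716111

4.7161


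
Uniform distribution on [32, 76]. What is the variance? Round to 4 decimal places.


Var = (b-a)^2 / 12
(b-a)^2 = (76 - 32)^2 = 1936
Var = 1936/12 ≈ 161.333333

161.3333


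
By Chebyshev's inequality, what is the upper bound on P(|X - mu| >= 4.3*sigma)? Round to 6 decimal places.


P <= 1/k^2
k^2 = 4.3^2 = 18.49
1/k^2 = 1 / 18.49 = 100/1849 ≈ 0.05408329

0.054083


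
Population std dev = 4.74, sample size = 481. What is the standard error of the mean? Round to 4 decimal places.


SE = sigma / sqrt(n)
sqrt(481) ≈ 21.931712
SE = 4.74 / 21.931712 ≈ 0.216125

0.2161


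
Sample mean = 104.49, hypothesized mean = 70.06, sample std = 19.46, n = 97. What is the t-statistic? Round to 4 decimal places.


t = (xbar - mu0) / (s/sqrt(n))
xbar - mu0 = 104.49 - 70.06 = 34.43
sqrt(97) ≈ 9.84885780
s/sqrt(n) = 19.46 / 9.84885780 ≈ 1.97586364
t = 34.43 / 1.97586364 ≈ 17.425292

17.4253


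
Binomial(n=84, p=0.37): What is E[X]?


E[X] = n*p = 84 * 0.37 = 31.08

31.08


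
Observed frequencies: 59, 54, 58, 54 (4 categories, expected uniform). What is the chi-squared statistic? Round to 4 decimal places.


chi2 = sum((O-E)^2/E), E = total/4
total = 225, E = 225/4 = 56.25
(59 - 56.25)^2 / 56.25 = 7.5625 / 56.25 = 121/900 ≈ 0.134444
(54 - 56.25)^2 / 56.25 = 5.0625 / 56.25 = 0.09
(58 - 56.25)^2 / 56.25 = 3.0625 / 56.25 = 49/900 ≈ 0.054444
(54 - 56.25)^2 / 56.25 = 5.0625 / 56.25 = 0.09
chi2 = 83/225 ≈ 0.368889

0.3689


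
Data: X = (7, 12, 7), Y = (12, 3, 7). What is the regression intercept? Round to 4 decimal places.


a = ybar - b*xbar, where b = sum((xi-xbar)(yi-ybar)) / sum((xi-xbar)^2)
n = 3, xbar = 26/3 ≈ 8.666667, ybar = 22/3 ≈ 7.333333
Sxy = sum((xi-xbar)(yi-ybar)) = -65/3 ≈ -21.666667
Sxx = sum((xi-xbar)^2) = 50/3 ≈ 16.666667
b = Sxy / Sxx = -1.3
a = 7.333333 - (-1.3) * 8.666667 = 18.6

18.6000


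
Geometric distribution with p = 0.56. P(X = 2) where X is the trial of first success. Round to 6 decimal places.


P = (1-p)^(k-1) * p
(1-p)^(k-1) = 0.44^1 = 0.44
P = 0.44 * 0.56 = 0.2464

0.246400


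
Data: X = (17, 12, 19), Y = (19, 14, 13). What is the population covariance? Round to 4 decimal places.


Cov = (1/n)*sum((xi-xbar)(yi-ybar))
n = 3, xbar = 48/3 = 16, ybar = 46/3 ≈ 15.333333
sum((xi-xbar)(yi-ybar)) = 2
Cov = 2 / 3 = 2/3 ≈ 0.666667

0.6667


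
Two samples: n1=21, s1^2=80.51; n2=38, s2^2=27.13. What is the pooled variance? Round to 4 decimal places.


sp^2 = ((n1-1)*s1^2 + (n2-1)*s2^2)/(n1+n2-2)
(n1-1)*s1^2 = 20 * 80.51 = 1610.2
(n2-1)*s2^2 = 37 * 27.13 = 1003.81
numerator = 1610.2 + 1003.81 = 2614.01
n1+n2-2 = 57
sp^2 = 2614.01 / 57 = 261401/5700 ≈ 45.859825

45.8598


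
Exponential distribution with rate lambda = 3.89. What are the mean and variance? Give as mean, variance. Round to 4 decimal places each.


mean = 1/lam, var = 1/lam^2
mean = 1 / 3.89 = 100/389 ≈ 0.257069
lam^2 = 3.89^2 = 15.1321
var = 1 / 15.1321 ≈ 0.066085

0.2571, 0.0661


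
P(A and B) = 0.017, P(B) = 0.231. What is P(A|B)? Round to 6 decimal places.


P(A|B) = P(A and B) / P(B) = 0.017 / 0.231 = 17/231 ≈ 0.07359307

0.073593


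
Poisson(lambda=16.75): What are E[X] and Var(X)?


E[X] = Var(X) = lambda = 16.75

16.75, 16.75


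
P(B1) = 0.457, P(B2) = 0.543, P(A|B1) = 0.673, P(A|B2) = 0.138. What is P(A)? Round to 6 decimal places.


P(A) = P(A|B1)*P(B1) + P(A|B2)*P(B2)
P(A|B1)*P(B1) = 0.673 * 0.457 = 0.307561
P(A|B2)*P(B2) = 0.138 * 0.543 = 0.074934
P(A) = 0.307561 + 0.074934 = 0.382495

0.382495


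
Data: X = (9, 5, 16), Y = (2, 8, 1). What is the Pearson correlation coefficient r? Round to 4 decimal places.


r = sum((xi-xbar)(yi-ybar)) / sqrt(sum((xi-xbar)^2) * sum((yi-ybar)^2))
n = 3, xbar = 30/3 = 10, ybar = 11/3 ≈ 3.666667
Sxy = sum((xi-xbar)(yi-ybar)) = -36
Sxx = sum((xi-xbar)^2) = 62
Syy = sum((yi-ybar)^2) = 86/3 ≈ 28.666667
sqrt(Sxx*Syy) ≈ 42.158431
r = Sxy / sqrt(Sxx*Syy) = -36 / 42.158431 ≈ -0.853922

-0.8539


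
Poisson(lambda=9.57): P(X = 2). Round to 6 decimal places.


P = e^(-lam) * lam^k / k!
e^(-9.57) ≈ 0.00006979138
lam^k = 9.57^2 = 91.5849
k! = 2! = 2
P = 0.00006979138 * 91.5849 / 2 ≈ 0.003196

0.003196


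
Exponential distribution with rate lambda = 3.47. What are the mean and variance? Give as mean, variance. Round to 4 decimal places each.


mean = 1/lam, var = 1/lam^2
mean = 1 / 3.47 = 100/347 ≈ 0.288184
lam^2 = 3.47^2 = 12.0409
var = 1 / 12.0409 ≈ 0.083050

0.2882, 0.0831


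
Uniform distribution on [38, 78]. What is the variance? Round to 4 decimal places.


Var = (b-a)^2 / 12
(b-a)^2 = (78 - 38)^2 = 1600
Var = 1600/12 ≈ 133.333333

133.3333


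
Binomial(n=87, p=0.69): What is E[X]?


E[X] = n*p = 87 * 0.69 = 60.03

60.03


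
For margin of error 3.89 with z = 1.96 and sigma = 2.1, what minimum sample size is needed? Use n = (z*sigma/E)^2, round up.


z*sigma/E = 1.96 * 2.1 / 3.89 = 2058/1945 ≈ 1.058098
(z*sigma/E)^2 ≈ 1.119571
round up: n = 2

2


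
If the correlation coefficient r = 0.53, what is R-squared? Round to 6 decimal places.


R^2 = r^2 = (0.53)^2 = 0.2809

0.280900


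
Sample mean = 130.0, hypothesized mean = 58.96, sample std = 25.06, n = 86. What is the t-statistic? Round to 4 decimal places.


t = (xbar - mu0) / (s/sqrt(n))
xbar - mu0 = 130.0 - 58.96 = 71.04
sqrt(86) ≈ 9.27361850
s/sqrt(n) = 25.06 / 9.27361850 ≈ 2.70228930
t = 71.04 / 2.70228930 ≈ 26.288821

26.2888


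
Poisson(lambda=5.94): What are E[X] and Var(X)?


E[X] = Var(X) = lambda = 5.94

5.94, 5.94


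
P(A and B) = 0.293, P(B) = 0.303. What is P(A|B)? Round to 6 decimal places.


P(A|B) = P(A and B) / P(B) = 0.293 / 0.303 = 293/303 ≈ 0.96699670

0.966997


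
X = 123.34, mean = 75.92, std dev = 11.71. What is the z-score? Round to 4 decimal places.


z = (X - mu) / sigma
X - mu = 123.34 - 75.92 = 47.42
z = 47.42 / 11.71 = 4742/1171 ≈ 4.049530

4.0495


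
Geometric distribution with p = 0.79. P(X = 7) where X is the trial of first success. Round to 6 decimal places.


P = (1-p)^(k-1) * p
(1-p)^(k-1) = 0.21^6 ≈ 0.00008576612
P = 0.00008576612 * 0.79 ≈ 0.00006775524

0.000068


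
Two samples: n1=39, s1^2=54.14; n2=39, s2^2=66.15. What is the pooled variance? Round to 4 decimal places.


sp^2 = ((n1-1)*s1^2 + (n2-1)*s2^2)/(n1+n2-2)
(n1-1)*s1^2 = 38 * 54.14 = 2057.32
(n2-1)*s2^2 = 38 * 66.15 = 2513.7
numerator = 2057.32 + 2513.7 = 4571.02
n1+n2-2 = 76
sp^2 = 4571.02 / 76 = 60.145

60.1450


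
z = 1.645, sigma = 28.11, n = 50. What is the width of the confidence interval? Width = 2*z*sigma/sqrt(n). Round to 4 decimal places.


width = 2*z*sigma/sqrt(n)
2*z*sigma = 2 * 1.645 * 28.11 = 92.4819
sqrt(50) ≈ 7.071068
width = 92.4819 / 7.071068 ≈ 13.078916

13.0789


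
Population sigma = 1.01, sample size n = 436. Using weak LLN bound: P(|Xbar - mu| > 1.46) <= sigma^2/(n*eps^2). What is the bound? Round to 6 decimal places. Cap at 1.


bound = min(1, sigma^2/(n*eps^2))
sigma^2 = 1.01^2 = 1.0201
n*eps^2 = 436 * 1.46^2 = 436 * 2.1316 = 929.3776
sigma^2/(n*eps^2) = 1.0201 / 929.3776 ≈ 0.00109762

0.001098


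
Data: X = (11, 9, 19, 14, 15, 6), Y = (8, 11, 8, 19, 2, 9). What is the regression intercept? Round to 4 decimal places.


a = ybar - b*xbar, where b = sum((xi-xbar)(yi-ybar)) / sum((xi-xbar)^2)
n = 6, xbar = 74/6 = 37/3 ≈ 12.333333, ybar = 57/6 = 9.5
Sxy = sum((xi-xbar)(yi-ybar)) = -14
Sxx = sum((xi-xbar)^2) = 322/3 ≈ 107.333333
b = Sxy / Sxx = -3/23 ≈ -0.130435
a = 9.5 - (-0.130435) * 12.333333 = 511/46 ≈ 11.108696

11.1087


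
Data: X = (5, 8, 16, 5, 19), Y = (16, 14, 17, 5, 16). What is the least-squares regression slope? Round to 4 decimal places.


b = sum((xi-xbar)(yi-ybar)) / sum((xi-xbar)^2)
n = 5, xbar = 53/5 = 10.6, ybar = 68/5 = 13.6
Sxy = sum((xi-xbar)(yi-ybar)) = 72.2
Sxx = sum((xi-xbar)^2) = 169.2
b = Sxy / Sxx = 361/846 ≈ 0.426714

0.4267


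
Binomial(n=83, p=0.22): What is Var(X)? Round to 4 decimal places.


Var = n*p*(1-p) = 83 * 0.22 * 0.78 = 14.2428

14.2428


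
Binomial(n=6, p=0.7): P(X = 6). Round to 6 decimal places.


P = C(n,k) * p^k * (1-p)^(n-k)
C(6,6) = 1
p^k = 0.7^6 = 0.117649
(1-p)^(n-k) = 0.3^0 = 1
P = 1 * 0.117649 * 1 = 0.117649

0.117649


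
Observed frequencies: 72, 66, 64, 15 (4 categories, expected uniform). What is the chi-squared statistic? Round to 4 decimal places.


chi2 = sum((O-E)^2/E), E = total/4
total = 217, E = 217/4 = 54.25
(72 - 54.25)^2 / 54.25 = 315.0625 / 54.25 = 5041/868 ≈ 5.807604
(66 - 54.25)^2 / 54.25 = 138.0625 / 54.25 = 2209/868 ≈ 2.544931
(64 - 54.25)^2 / 54.25 = 95.0625 / 54.25 = 1521/868 ≈ 1.752304
(15 - 54.25)^2 / 54.25 = 1540.5625 / 54.25 = 24649/868 ≈ 28.397465
chi2 = 8355/217 ≈ 38.502304

38.5023


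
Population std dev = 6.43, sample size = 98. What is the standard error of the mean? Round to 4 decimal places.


SE = sigma / sqrt(n)
sqrt(98) ≈ 9.899495
SE = 6.43 / 9.899495 ≈ 0.649528

0.6495


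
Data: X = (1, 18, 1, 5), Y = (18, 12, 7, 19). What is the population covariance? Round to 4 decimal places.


Cov = (1/n)*sum((xi-xbar)(yi-ybar))
n = 4, xbar = 25/4 = 6.25, ybar = 56/4 = 14
sum((xi-xbar)(yi-ybar)) = -14
Cov = -14 / 4 = -3.5

-3.5000


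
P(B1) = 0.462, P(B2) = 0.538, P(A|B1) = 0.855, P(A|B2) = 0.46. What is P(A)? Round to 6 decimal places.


P(A) = P(A|B1)*P(B1) + P(A|B2)*P(B2)
P(A|B1)*P(B1) = 0.855 * 0.462 = 0.39501
P(A|B2)*P(B2) = 0.46 * 0.538 = 0.24748
P(A) = 0.39501 + 0.24748 = 0.64249

0.642490


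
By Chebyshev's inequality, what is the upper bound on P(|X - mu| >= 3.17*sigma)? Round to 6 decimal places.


P <= 1/k^2
k^2 = 3.17^2 = 10.0489
1/k^2 = 1 / 10.0489 ≈ 0.09951338

0.099513


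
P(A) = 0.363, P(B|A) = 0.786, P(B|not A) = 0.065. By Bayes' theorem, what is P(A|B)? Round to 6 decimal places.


P(A|B) = P(B|A)*P(A) / P(B), P(B) = P(B|A)*P(A) + P(B|not A)*P(not A)
P(B|A)*P(A) = 0.786 * 0.363 = 0.285318
P(B|not A)*P(not A) = 0.065 * 0.637 = 0.041405
P(B) = 0.285318 + 0.041405 = 0.326723
P(A|B) = 0.285318 / 0.326723 ≈ 0.87327185

0.873272


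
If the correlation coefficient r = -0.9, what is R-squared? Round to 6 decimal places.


R^2 = r^2 = (-0.9)^2 = 0.81

0.810000


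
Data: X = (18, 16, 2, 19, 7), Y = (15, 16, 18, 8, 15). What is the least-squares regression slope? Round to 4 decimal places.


b = sum((xi-xbar)(yi-ybar)) / sum((xi-xbar)^2)
n = 5, xbar = 62/5 = 12.4, ybar = 72/5 = 14.4
Sxy = sum((xi-xbar)(yi-ybar)) = -73.8
Sxx = sum((xi-xbar)^2) = 225.2
b = Sxy / Sxx = -369/1126 ≈ -0.327709

-0.3277


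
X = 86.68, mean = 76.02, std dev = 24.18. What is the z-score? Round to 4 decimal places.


z = (X - mu) / sigma
X - mu = 86.68 - 76.02 = 10.66
z = 10.66 / 24.18 = 41/93 ≈ 0.440860

0.4409


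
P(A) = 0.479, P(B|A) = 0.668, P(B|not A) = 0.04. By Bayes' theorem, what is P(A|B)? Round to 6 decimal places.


P(A|B) = P(B|A)*P(A) / P(B), P(B) = P(B|A)*P(A) + P(B|not A)*P(not A)
P(B|A)*P(A) = 0.668 * 0.479 = 0.319972
P(B|not A)*P(not A) = 0.04 * 0.521 = 0.02084
P(B) = 0.319972 + 0.02084 = 0.340812
P(A|B) = 0.319972 / 0.340812 ≈ 0.93885192

0.938852


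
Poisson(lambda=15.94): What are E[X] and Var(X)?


E[X] = Var(X) = lambda = 15.94

15.94, 15.94


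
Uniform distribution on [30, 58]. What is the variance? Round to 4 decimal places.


Var = (b-a)^2 / 12
(b-a)^2 = (58 - 30)^2 = 784
Var = 784/12 ≈ 65.333333

65.3333


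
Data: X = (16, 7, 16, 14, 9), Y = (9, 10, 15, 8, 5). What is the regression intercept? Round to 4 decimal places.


a = ybar - b*xbar, where b = sum((xi-xbar)(yi-ybar)) / sum((xi-xbar)^2)
n = 5, xbar = 62/5 = 12.4, ybar = 47/5 = 9.4
Sxy = sum((xi-xbar)(yi-ybar)) = 28.2
Sxx = sum((xi-xbar)^2) = 69.2
b = Sxy / Sxx = 141/346 ≈ 0.407514
a = 9.4 - 0.407514 * 12.4 = 752/173 ≈ 4.346821

4.3468


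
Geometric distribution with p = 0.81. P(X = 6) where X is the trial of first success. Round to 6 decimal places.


P = (1-p)^(k-1) * p
(1-p)^(k-1) = 0.19^5 = 0.0002476099
P = 0.0002476099 * 0.81 ≈ 0.0002005640

0.000201


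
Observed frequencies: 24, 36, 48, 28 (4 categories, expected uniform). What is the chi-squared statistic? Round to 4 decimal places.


chi2 = sum((O-E)^2/E), E = total/4
total = 136, E = 136/4 = 34
(24 - 34)^2 / 34 = 100 / 34 = 50/17 ≈ 2.941176
(36 - 34)^2 / 34 = 4 / 34 = 2/17 ≈ 0.117647
(48 - 34)^2 / 34 = 196 / 34 = 98/17 ≈ 5.764706
(28 - 34)^2 / 34 = 36 / 34 = 18/17 ≈ 1.058824
chi2 = 168/17 ≈ 9.882353

9.8824


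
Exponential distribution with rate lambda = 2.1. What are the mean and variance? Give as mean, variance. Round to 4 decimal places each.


mean = 1/lam, var = 1/lam^2
mean = 1 / 2.1 = 10/21 ≈ 0.476190
lam^2 = 2.1^2 = 4.41
var = 1 / 4.41 = 100/441 ≈ 0.226757

0.4762, 0.2268


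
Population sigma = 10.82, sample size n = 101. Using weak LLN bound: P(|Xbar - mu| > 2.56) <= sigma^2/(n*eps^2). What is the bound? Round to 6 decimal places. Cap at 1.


bound = min(1, sigma^2/(n*eps^2))
sigma^2 = 10.82^2 = 117.0724
n*eps^2 = 101 * 2.56^2 = 101 * 6.5536 = 661.9136
sigma^2/(n*eps^2) = 117.0724 / 661.9136 ≈ 0.17686961

0.176870


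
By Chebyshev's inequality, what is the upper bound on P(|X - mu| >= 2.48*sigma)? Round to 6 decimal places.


P <= 1/k^2
k^2 = 2.48^2 = 6.1504
1/k^2 = 1 / 6.1504 = 625/3844 ≈ 0.16259105

0.162591


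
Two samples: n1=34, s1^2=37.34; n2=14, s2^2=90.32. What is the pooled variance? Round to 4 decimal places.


sp^2 = ((n1-1)*s1^2 + (n2-1)*s2^2)/(n1+n2-2)
(n1-1)*s1^2 = 33 * 37.34 = 1232.22
(n2-1)*s2^2 = 13 * 90.32 = 1174.16
numerator = 1232.22 + 1174.16 = 2406.38
n1+n2-2 = 46
sp^2 = 2406.38 / 46 = 120319/2300 ≈ 52.312609

52.3126


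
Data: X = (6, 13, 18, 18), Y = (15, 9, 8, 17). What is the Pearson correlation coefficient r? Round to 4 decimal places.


r = sum((xi-xbar)(yi-ybar)) / sqrt(sum((xi-xbar)^2) * sum((yi-ybar)^2))
n = 4, xbar = 55/4 = 13.75, ybar = 49/4 = 12.25
Sxy = sum((xi-xbar)(yi-ybar)) = -16.75
Sxx = sum((xi-xbar)^2) = 96.75
Syy = sum((yi-ybar)^2) = 58.75
sqrt(Sxx*Syy) ≈ 75.392722
r = Sxy / sqrt(Sxx*Syy) = -16.75 / 75.392722 ≈ -0.222170

-0.2222


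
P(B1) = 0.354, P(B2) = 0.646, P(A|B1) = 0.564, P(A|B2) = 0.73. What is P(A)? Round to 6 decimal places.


P(A) = P(A|B1)*P(B1) + P(A|B2)*P(B2)
P(A|B1)*P(B1) = 0.564 * 0.354 = 0.199656
P(A|B2)*P(B2) = 0.73 * 0.646 = 0.47158
P(A) = 0.199656 + 0.47158 = 0.671236

0.671236


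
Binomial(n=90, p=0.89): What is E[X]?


E[X] = n*p = 90 * 0.89 = 80.1

80.1


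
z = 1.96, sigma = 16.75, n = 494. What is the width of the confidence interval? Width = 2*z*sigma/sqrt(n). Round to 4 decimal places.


width = 2*z*sigma/sqrt(n)
2*z*sigma = 2 * 1.96 * 16.75 = 65.66
sqrt(494) ≈ 22.226111
width = 65.66 / 22.226111 ≈ 2.954183

2.9542


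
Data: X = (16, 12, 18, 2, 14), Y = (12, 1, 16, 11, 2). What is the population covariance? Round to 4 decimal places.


Cov = (1/n)*sum((xi-xbar)(yi-ybar))
n = 5, xbar = 62/5 = 12.4, ybar = 42/5 = 8.4
sum((xi-xbar)(yi-ybar)) = 21.2
Cov = 21.2 / 5 = 4.24

4.2400


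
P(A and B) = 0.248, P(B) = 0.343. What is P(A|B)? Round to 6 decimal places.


P(A|B) = P(A and B) / P(B) = 0.248 / 0.343 = 248/343 ≈ 0.72303207

0.723032


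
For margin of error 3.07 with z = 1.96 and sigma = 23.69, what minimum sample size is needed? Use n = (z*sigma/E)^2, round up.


z*sigma/E = 1.96 * 23.69 / 3.07 = 116081/7675 ≈ 15.124560
(z*sigma/E)^2 ≈ 228.752323
round up: n = 229

229


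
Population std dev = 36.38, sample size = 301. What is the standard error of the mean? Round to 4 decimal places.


SE = sigma / sqrt(n)
sqrt(301) ≈ 17.349352
SE = 36.38 / 17.349352 ≈ 2.096908

2.0969


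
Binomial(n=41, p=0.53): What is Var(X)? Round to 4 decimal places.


Var = n*p*(1-p) = 41 * 0.53 * 0.47 = 10.2131

10.2131


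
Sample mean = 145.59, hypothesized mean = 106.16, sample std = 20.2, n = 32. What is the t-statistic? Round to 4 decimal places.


t = (xbar - mu0) / (s/sqrt(n))
xbar - mu0 = 145.59 - 106.16 = 39.43
sqrt(32) ≈ 5.65685425
s/sqrt(n) = 20.2 / 5.65685425 ≈ 3.57088924
t = 39.43 / 3.57088924 ≈ 11.042067

11.0421


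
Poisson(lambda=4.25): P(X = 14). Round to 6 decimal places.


P = e^(-lam) * lam^k / k!
e^(-4.25) ≈ 0.01426423
lam^k = 4.25^14 ≈ 627256283.757839
k! = 14! = 87178291200
P = 0.01426423 * 627256283.757839 / 87178291200 ≈ 0.000103

0.000103


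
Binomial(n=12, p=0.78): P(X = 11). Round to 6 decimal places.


P = C(n,k) * p^k * (1-p)^(n-k)
C(12,11) = 12
p^k = 0.78^11 ≈ 0.06501905
(1-p)^(n-k) = 0.22^1 = 0.22
P = 12 * 0.06501905 * 0.22 ≈ 0.171650

0.171650


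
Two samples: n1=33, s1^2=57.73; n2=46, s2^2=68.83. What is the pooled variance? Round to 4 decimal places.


sp^2 = ((n1-1)*s1^2 + (n2-1)*s2^2)/(n1+n2-2)
(n1-1)*s1^2 = 32 * 57.73 = 1847.36
(n2-1)*s2^2 = 45 * 68.83 = 3097.35
numerator = 1847.36 + 3097.35 = 4944.71
n1+n2-2 = 77
sp^2 = 4944.71 / 77 = 494471/7700 ≈ 64.217013

64.2170


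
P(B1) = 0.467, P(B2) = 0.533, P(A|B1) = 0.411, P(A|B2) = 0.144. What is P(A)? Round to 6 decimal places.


P(A) = P(A|B1)*P(B1) + P(A|B2)*P(B2)
P(A|B1)*P(B1) = 0.411 * 0.467 = 0.191937
P(A|B2)*P(B2) = 0.144 * 0.533 = 0.076752
P(A) = 0.191937 + 0.076752 = 0.268689

0.268689


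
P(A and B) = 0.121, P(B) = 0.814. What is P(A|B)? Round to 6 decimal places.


P(A|B) = P(A and B) / P(B) = 0.121 / 0.814 = 11/74 ≈ 0.14864865

0.148649


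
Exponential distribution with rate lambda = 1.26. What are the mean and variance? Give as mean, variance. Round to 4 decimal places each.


mean = 1/lam, var = 1/lam^2
mean = 1 / 1.26 = 50/63 ≈ 0.793651
lam^2 = 1.26^2 = 1.5876
var = 1 / 1.5876 = 2500/3969 ≈ 0.629882

0.7937, 0.6299


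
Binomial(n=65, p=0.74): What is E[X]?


E[X] = n*p = 65 * 0.74 = 48.1

48.1


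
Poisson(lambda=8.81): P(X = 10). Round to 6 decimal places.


P = e^(-lam) * lam^k / k!
e^(-8.81) ≈ 0.0001492333
lam^k = 8.81^10 ≈ 2816819925.200366
k! = 10! = 3628800
P = 0.0001492333 * 2816819925.200366 / 3628800 ≈ 0.115841

0.115841


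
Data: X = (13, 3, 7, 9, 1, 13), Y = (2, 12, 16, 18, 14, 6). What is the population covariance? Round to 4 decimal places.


Cov = (1/n)*sum((xi-xbar)(yi-ybar))
n = 6, xbar = 46/6 = 23/3 ≈ 7.666667, ybar = 68/6 = 34/3 ≈ 11.333333
sum((xi-xbar)(yi-ybar)) = -280/3 ≈ -93.333333
Cov = -93.333333 / 6 = -140/9 ≈ -15.555556

-15.5556


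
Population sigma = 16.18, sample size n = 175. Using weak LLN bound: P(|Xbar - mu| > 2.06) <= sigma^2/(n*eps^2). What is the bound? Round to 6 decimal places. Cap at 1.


bound = min(1, sigma^2/(n*eps^2))
sigma^2 = 16.18^2 = 261.7924
n*eps^2 = 175 * 2.06^2 = 175 * 4.2436 = 742.63
sigma^2/(n*eps^2) = 261.7924 / 742.63 ≈ 0.35252064

0.352521


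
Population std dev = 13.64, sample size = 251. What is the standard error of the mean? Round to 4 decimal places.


SE = sigma / sqrt(n)
sqrt(251) ≈ 15.842980
SE = 13.64 / 15.842980 ≈ 0.860949

0.8609


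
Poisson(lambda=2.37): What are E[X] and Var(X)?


E[X] = Var(X) = lambda = 2.37

2.37, 2.37


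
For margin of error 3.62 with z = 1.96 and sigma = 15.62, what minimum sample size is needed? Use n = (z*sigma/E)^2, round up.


z*sigma/E = 1.96 * 15.62 / 3.62 = 38269/4525 ≈ 8.457238
(z*sigma/E)^2 ≈ 71.524867
round up: n = 72

72


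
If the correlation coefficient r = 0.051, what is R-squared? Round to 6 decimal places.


R^2 = r^2 = (0.051)^2 = 0.002601

0.002601


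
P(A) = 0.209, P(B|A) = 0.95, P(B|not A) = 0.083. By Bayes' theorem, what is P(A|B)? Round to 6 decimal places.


P(A|B) = P(B|A)*P(A) / P(B), P(B) = P(B|A)*P(A) + P(B|not A)*P(not A)
P(B|A)*P(A) = 0.95 * 0.209 = 0.19855
P(B|not A)*P(not A) = 0.083 * 0.791 = 0.065653
P(B) = 0.19855 + 0.065653 = 0.264203
P(A|B) = 0.19855 / 0.264203 ≈ 0.75150547

0.751505


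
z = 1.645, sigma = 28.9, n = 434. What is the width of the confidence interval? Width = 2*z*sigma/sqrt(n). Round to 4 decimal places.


width = 2*z*sigma/sqrt(n)
2*z*sigma = 2 * 1.645 * 28.9 = 95.081
sqrt(434) ≈ 20.832667
width = 95.081 / 20.832667 ≈ 4.564034

4.5640


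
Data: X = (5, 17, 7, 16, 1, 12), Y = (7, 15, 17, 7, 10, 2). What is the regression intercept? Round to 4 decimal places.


a = ybar - b*xbar, where b = sum((xi-xbar)(yi-ybar)) / sum((xi-xbar)^2)
n = 6, xbar = 58/6 = 29/3 ≈ 9.666667, ybar = 58/6 = 29/3 ≈ 9.666667
Sxy = sum((xi-xbar)(yi-ybar)) = -17/3 ≈ -5.666667
Sxx = sum((xi-xbar)^2) = 610/3 ≈ 203.333333
b = Sxy / Sxx = -17/610 ≈ -0.027869
a = 9.666667 - (-0.027869) * 9.666667 = 6061/610 ≈ 9.936066

9.9361


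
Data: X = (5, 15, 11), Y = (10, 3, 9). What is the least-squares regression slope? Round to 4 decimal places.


b = sum((xi-xbar)(yi-ybar)) / sum((xi-xbar)^2)
n = 3, xbar = 31/3 ≈ 10.333333, ybar = 22/3 ≈ 7.333333
Sxy = sum((xi-xbar)(yi-ybar)) = -100/3 ≈ -33.333333
Sxx = sum((xi-xbar)^2) = 152/3 ≈ 50.666667
b = Sxy / Sxx = -25/38 ≈ -0.657895

-0.6579


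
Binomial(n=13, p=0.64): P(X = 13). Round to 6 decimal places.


P = C(n,k) * p^k * (1-p)^(n-k)
C(13,13) = 1
p^k = 0.64^13 ≈ 0.003022315
(1-p)^(n-k) = 0.36^0 = 1
P = 1 * 0.003022315 * 1 ≈ 0.003022

0.003022


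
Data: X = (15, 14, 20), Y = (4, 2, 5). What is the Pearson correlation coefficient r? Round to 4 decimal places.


r = sum((xi-xbar)(yi-ybar)) / sqrt(sum((xi-xbar)^2) * sum((yi-ybar)^2))
n = 3, xbar = 49/3 ≈ 16.333333, ybar = 11/3 ≈ 3.666667
Sxy = sum((xi-xbar)(yi-ybar)) = 25/3 ≈ 8.333333
Sxx = sum((xi-xbar)^2) = 62/3 ≈ 20.666667
Syy = sum((yi-ybar)^2) = 14/3 ≈ 4.666667
sqrt(Sxx*Syy) ≈ 9.820613
r = Sxy / sqrt(Sxx*Syy) = 8.333333 / 9.820613 ≈ 0.848555

0.8486


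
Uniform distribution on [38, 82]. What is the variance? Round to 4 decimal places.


Var = (b-a)^2 / 12
(b-a)^2 = (82 - 38)^2 = 1936
Var = 1936/12 ≈ 161.333333

161.3333


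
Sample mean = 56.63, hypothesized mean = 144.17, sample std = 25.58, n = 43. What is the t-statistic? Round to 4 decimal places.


t = (xbar - mu0) / (s/sqrt(n))
xbar - mu0 = 56.63 - 144.17 = -87.54
sqrt(43) ≈ 6.55743852
s/sqrt(n) = 25.58 / 6.55743852 ≈ 3.90091343
t = -87.54 / 3.90091343 ≈ -22.440898

-22.4409


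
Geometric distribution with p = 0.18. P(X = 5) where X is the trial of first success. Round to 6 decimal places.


P = (1-p)^(k-1) * p
(1-p)^(k-1) = 0.82^4 ≈ 0.4521218
P = 0.4521218 * 0.18 ≈ 0.08138192

0.081382


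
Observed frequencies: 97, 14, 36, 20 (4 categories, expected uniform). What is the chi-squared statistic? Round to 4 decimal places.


chi2 = sum((O-E)^2/E), E = total/4
total = 167, E = 167/4 = 41.75
(97 - 41.75)^2 / 41.75 = 3052.5625 / 41.75 = 48841/668 ≈ 73.115269
(14 - 41.75)^2 / 41.75 = 770.0625 / 41.75 = 12321/668 ≈ 18.444611
(36 - 41.75)^2 / 41.75 = 33.0625 / 41.75 = 529/668 ≈ 0.791916
(20 - 41.75)^2 / 41.75 = 473.0625 / 41.75 = 7569/668 ≈ 11.330838
chi2 = 17315/167 ≈ 103.682635

103.6826


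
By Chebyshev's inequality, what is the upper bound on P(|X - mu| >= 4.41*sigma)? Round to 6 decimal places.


P <= 1/k^2
k^2 = 4.41^2 = 19.4481
1/k^2 = 1 / 19.4481 ≈ 0.05141890

0.051419


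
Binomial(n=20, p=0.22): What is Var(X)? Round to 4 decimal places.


Var = n*p*(1-p) = 20 * 0.22 * 0.78 = 3.432

3.4320


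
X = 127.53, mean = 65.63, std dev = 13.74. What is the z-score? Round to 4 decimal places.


z = (X - mu) / sigma
X - mu = 127.53 - 65.63 = 61.9
z = 61.9 / 13.74 = 3095/687 ≈ 4.505095

4.5051


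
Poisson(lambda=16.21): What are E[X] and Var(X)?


E[X] = Var(X) = lambda = 16.21

16.21, 16.21


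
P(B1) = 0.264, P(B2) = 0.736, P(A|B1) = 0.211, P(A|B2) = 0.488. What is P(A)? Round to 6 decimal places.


P(A) = P(A|B1)*P(B1) + P(A|B2)*P(B2)
P(A|B1)*P(B1) = 0.211 * 0.264 = 0.055704
P(A|B2)*P(B2) = 0.488 * 0.736 = 0.359168
P(A) = 0.055704 + 0.359168 = 0.414872

0.414872


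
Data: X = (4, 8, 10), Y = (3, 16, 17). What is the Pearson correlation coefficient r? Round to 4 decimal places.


r = sum((xi-xbar)(yi-ybar)) / sqrt(sum((xi-xbar)^2) * sum((yi-ybar)^2))
n = 3, xbar = 22/3 ≈ 7.333333, ybar = 36/3 = 12
Sxy = sum((xi-xbar)(yi-ybar)) = 46
Sxx = sum((xi-xbar)^2) = 56/3 ≈ 18.666667
Syy = sum((yi-ybar)^2) = 122
sqrt(Sxx*Syy) ≈ 47.721414
r = Sxy / sqrt(Sxx*Syy) = 46 / 47.721414 ≈ 0.963928

0.9639


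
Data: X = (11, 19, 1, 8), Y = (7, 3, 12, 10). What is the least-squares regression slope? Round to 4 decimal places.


b = sum((xi-xbar)(yi-ybar)) / sum((xi-xbar)^2)
n = 4, xbar = 39/4 = 9.75, ybar = 32/4 = 8
Sxy = sum((xi-xbar)(yi-ybar)) = -86
Sxx = sum((xi-xbar)^2) = 166.75
b = Sxy / Sxx = -344/667 ≈ -0.515742

-0.5157


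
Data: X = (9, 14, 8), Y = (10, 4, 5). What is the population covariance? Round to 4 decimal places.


Cov = (1/n)*sum((xi-xbar)(yi-ybar))
n = 3, xbar = 31/3 ≈ 10.333333, ybar = 19/3 ≈ 6.333333
sum((xi-xbar)(yi-ybar)) = -31/3 ≈ -10.333333
Cov = -10.333333 / 3 = -31/9 ≈ -3.444444

-3.4444


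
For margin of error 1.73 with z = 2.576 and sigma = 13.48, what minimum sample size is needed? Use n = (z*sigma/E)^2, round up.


z*sigma/E = 2.576 * 13.48 / 1.73 ≈ 20.071954
(z*sigma/E)^2 ≈ 402.883328
round up: n = 403

403


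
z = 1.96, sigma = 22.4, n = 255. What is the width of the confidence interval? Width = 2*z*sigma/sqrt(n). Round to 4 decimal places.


width = 2*z*sigma/sqrt(n)
2*z*sigma = 2 * 1.96 * 22.4 = 87.808
sqrt(255) ≈ 15.968719
width = 87.808 / 15.968719 ≈ 5.498750

5.4988


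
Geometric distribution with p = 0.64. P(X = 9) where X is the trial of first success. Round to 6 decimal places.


P = (1-p)^(k-1) * p
(1-p)^(k-1) = 0.36^8 ≈ 0.0002821110
P = 0.0002821110 * 0.64 ≈ 0.0001805510

0.000181


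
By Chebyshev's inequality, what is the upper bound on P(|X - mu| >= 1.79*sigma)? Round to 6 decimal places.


P <= 1/k^2
k^2 = 1.79^2 = 3.2041
1/k^2 = 1 / 3.2041 ≈ 0.31210012

0.312100


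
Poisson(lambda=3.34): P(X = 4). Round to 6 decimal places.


P = e^(-lam) * lam^k / k!
e^(-3.34) ≈ 0.03543696
lam^k = 3.34^4 ≈ 124.447411
k! = 4! = 24
P = 0.03543696 * 124.447411 / 24 ≈ 0.183752

0.183752


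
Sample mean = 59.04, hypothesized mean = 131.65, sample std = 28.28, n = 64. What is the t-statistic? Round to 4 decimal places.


t = (xbar - mu0) / (s/sqrt(n))
xbar - mu0 = 59.04 - 131.65 = -72.61
sqrt(64) = 8
s/sqrt(n) = 28.28 / 8 = 3.535
t = -72.61 / 3.535 = -14522/707 ≈ -20.540311

-20.5403


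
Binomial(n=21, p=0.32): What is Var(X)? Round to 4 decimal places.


Var = n*p*(1-p) = 21 * 0.32 * 0.68 = 4.5696

4.5696


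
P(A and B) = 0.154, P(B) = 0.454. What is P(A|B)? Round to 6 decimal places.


P(A|B) = P(A and B) / P(B) = 0.154 / 0.454 = 77/227 ≈ 0.33920705

0.339207


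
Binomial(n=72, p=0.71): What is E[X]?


E[X] = n*p = 72 * 0.71 = 51.12

51.12


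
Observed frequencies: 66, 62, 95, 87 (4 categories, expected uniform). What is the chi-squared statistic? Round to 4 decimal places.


chi2 = sum((O-E)^2/E), E = total/4
total = 310, E = 310/4 = 77.5
(66 - 77.5)^2 / 77.5 = 132.25 / 77.5 = 529/310 ≈ 1.706452
(62 - 77.5)^2 / 77.5 = 240.25 / 77.5 = 3.1
(95 - 77.5)^2 / 77.5 = 306.25 / 77.5 = 245/62 ≈ 3.951613
(87 - 77.5)^2 / 77.5 = 90.25 / 77.5 = 361/310 ≈ 1.164516
chi2 = 1538/155 ≈ 9.922581

9.9226


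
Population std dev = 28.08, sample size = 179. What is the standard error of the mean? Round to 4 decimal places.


SE = sigma / sqrt(n)
sqrt(179) ≈ 13.379088
SE = 28.08 / 13.379088 ≈ 2.098798

2.0988


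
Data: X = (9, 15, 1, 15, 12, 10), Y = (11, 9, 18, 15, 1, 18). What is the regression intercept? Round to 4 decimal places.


a = ybar - b*xbar, where b = sum((xi-xbar)(yi-ybar)) / sum((xi-xbar)^2)
n = 6, xbar = 62/6 = 31/3 ≈ 10.333333, ybar = 72/6 = 12
Sxy = sum((xi-xbar)(yi-ybar)) = -75
Sxx = sum((xi-xbar)^2) = 406/3 ≈ 135.333333
b = Sxy / Sxx = -225/406 ≈ -0.554187
a = 12 - (-0.554187) * 10.333333 = 7197/406 ≈ 17.726601

17.7266


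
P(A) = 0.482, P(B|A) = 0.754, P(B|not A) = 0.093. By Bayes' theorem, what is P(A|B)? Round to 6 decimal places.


P(A|B) = P(B|A)*P(A) / P(B), P(B) = P(B|A)*P(A) + P(B|not A)*P(not A)
P(B|A)*P(A) = 0.754 * 0.482 = 0.363428
P(B|not A)*P(not A) = 0.093 * 0.518 = 0.048174
P(B) = 0.363428 + 0.048174 = 0.411602
P(A|B) = 0.363428 / 0.411602 ≈ 0.88295975

0.882960


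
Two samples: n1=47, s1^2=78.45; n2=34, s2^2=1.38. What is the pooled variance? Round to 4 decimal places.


sp^2 = ((n1-1)*s1^2 + (n2-1)*s2^2)/(n1+n2-2)
(n1-1)*s1^2 = 46 * 78.45 = 3608.7
(n2-1)*s2^2 = 33 * 1.38 = 45.54
numerator = 3608.7 + 45.54 = 3654.24
n1+n2-2 = 79
sp^2 = 3654.24 / 79 = 91356/1975 ≈ 46.256203

46.2562


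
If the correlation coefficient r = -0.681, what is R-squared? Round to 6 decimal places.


R^2 = r^2 = (-0.681)^2 = 0.463761

0.463761


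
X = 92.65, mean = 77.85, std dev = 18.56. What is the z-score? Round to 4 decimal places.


z = (X - mu) / sigma
X - mu = 92.65 - 77.85 = 14.8
z = 14.8 / 18.56 = 185/232 ≈ 0.797414

0.7974


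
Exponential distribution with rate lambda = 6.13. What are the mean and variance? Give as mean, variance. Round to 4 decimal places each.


mean = 1/lam, var = 1/lam^2
mean = 1 / 6.13 = 100/613 ≈ 0.163132
lam^2 = 6.13^2 = 37.5769
var = 1 / 37.5769 ≈ 0.026612

0.1631, 0.0266


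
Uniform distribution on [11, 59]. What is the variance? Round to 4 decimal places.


Var = (b-a)^2 / 12
(b-a)^2 = (59 - 11)^2 = 2304
Var = 2304/12 = 192

192.0000


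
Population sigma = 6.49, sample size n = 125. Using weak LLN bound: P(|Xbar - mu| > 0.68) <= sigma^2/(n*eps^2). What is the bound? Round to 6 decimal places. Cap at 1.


bound = min(1, sigma^2/(n*eps^2))
sigma^2 = 6.49^2 = 42.1201
n*eps^2 = 125 * 0.68^2 = 125 * 0.4624 = 57.8
sigma^2/(n*eps^2) = 42.1201 / 57.8 ≈ 0.72872145

0.728721


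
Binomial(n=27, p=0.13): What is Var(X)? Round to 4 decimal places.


Var = n*p*(1-p) = 27 * 0.13 * 0.87 = 3.0537

3.0537


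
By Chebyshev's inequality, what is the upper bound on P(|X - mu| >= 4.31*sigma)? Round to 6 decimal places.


P <= 1/k^2
k^2 = 4.31^2 = 18.5761
1/k^2 = 1 / 18.5761 ≈ 0.05383261

0.053833


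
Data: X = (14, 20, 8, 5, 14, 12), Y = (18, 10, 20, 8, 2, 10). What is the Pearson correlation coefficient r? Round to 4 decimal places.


r = sum((xi-xbar)(yi-ybar)) / sqrt(sum((xi-xbar)^2) * sum((yi-ybar)^2))
n = 6, xbar = 73/6 ≈ 12.166667, ybar = 68/6 = 34/3 ≈ 11.333333
Sxy = sum((xi-xbar)(yi-ybar)) = -82/3 ≈ -27.333333
Sxx = sum((xi-xbar)^2) = 821/6 ≈ 136.833333
Syy = sum((yi-ybar)^2) = 664/3 ≈ 221.333333
sqrt(Sxx*Syy) ≈ 174.028095
r = Sxy / sqrt(Sxx*Syy) = -27.333333 / 174.028095 ≈ -0.157063

-0.1571


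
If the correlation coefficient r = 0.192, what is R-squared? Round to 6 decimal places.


R^2 = r^2 = (0.192)^2 = 0.036864

0.036864


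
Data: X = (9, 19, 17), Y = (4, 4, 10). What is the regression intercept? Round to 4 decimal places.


a = ybar - b*xbar, where b = sum((xi-xbar)(yi-ybar)) / sum((xi-xbar)^2)
n = 3, xbar = 45/3 = 15, ybar = 18/3 = 6
Sxy = sum((xi-xbar)(yi-ybar)) = 12
Sxx = sum((xi-xbar)^2) = 56
b = Sxy / Sxx = 3/14 ≈ 0.214286
a = 6 - 0.214286 * 15 = 39/14 ≈ 2.785714

2.7857


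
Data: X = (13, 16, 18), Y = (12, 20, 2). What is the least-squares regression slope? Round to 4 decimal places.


b = sum((xi-xbar)(yi-ybar)) / sum((xi-xbar)^2)
n = 3, xbar = 47/3 ≈ 15.666667, ybar = 34/3 ≈ 11.333333
Sxy = sum((xi-xbar)(yi-ybar)) = -62/3 ≈ -20.666667
Sxx = sum((xi-xbar)^2) = 38/3 ≈ 12.666667
b = Sxy / Sxx = -31/19 ≈ -1.631579

-1.6316
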